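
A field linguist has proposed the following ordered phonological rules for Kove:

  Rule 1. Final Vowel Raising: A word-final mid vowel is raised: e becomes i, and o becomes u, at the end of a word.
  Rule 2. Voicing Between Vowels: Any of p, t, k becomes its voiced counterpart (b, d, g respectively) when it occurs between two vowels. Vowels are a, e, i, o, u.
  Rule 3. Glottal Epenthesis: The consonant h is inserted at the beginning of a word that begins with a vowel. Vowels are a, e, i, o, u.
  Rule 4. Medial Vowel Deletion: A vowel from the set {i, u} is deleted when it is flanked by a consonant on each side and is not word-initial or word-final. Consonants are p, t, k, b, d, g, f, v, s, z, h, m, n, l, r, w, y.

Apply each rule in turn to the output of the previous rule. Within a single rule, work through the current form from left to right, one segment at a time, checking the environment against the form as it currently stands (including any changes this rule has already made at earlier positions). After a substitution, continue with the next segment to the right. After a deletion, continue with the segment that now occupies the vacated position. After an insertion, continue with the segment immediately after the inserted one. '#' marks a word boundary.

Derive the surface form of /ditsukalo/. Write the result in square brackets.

[dtsgalu]

Rule 1 Final Vowel Raising: [ditsukalo] → [ditsukalu]
Rule 2 Voicing Between Vowels: [ditsukalu] → [ditsugalu]
Rule 3 Glottal Epenthesis: no change — [ditsugalu]
Rule 4 Medial Vowel Deletion: [ditsugalu] → [dtsgalu]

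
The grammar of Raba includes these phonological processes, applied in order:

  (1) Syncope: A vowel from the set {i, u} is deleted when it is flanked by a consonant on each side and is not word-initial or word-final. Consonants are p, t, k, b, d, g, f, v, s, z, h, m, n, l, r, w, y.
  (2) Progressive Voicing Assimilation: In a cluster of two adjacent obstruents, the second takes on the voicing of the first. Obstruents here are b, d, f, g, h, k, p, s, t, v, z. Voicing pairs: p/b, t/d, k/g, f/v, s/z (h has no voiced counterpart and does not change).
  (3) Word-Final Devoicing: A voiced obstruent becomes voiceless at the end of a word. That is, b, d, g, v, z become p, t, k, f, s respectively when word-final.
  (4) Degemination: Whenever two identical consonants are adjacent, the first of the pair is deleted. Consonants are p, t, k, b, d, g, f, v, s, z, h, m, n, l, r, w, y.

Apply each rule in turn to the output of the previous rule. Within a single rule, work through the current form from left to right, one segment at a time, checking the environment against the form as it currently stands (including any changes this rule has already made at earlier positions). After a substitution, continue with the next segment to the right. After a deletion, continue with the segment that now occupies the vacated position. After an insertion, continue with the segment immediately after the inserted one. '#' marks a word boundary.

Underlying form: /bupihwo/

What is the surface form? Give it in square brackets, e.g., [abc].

(1) Syncope: [bupihwo] → [bphwo]
(2) Progressive Voicing Assimilation: [bphwo] → [bbhwo]
(3) Word-Final Devoicing: no change — [bbhwo]
(4) Degemination: [bbhwo] → [bhwo]

[bhwo]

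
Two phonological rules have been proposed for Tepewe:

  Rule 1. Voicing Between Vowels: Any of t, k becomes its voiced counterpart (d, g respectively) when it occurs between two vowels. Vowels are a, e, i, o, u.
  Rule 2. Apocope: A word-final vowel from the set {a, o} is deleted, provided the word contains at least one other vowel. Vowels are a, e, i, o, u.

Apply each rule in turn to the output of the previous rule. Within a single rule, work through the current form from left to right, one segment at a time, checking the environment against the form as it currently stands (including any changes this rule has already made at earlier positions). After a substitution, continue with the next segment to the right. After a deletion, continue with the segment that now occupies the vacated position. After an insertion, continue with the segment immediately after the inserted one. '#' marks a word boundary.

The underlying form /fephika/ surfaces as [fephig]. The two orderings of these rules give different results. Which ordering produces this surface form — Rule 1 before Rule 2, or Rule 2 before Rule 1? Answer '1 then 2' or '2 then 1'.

1 then 2

Order 1 then 2:
  1 Voicing Between Vowels: [fephika] → [fephiga]
  2 Apocope: [fephiga] → [fephig]
  result: [fephig]
Order 2 then 1:
  2 Apocope: [fephika] → [fephik]
  1 Voicing Between Vowels: no change — [fephik]
  result: [fephik]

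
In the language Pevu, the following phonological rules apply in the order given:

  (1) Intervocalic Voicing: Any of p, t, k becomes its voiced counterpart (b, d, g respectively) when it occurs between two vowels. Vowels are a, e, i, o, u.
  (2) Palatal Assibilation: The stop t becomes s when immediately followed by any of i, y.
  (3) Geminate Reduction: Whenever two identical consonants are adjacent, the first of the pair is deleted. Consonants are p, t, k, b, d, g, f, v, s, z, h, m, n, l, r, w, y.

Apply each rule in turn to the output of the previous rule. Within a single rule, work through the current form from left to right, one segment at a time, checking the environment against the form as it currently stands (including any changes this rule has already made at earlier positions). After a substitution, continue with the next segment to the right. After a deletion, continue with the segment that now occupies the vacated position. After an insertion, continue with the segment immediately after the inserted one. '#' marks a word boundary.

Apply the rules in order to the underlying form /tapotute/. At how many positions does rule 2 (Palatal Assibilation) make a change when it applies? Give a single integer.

0

(1) Intervocalic Voicing: [tapotute] → [tabodude]
(2) Palatal Assibilation: no change — [tabodude]
(3) Geminate Reduction: no change — [tabodude]
Rule 2 changed 0 position(s).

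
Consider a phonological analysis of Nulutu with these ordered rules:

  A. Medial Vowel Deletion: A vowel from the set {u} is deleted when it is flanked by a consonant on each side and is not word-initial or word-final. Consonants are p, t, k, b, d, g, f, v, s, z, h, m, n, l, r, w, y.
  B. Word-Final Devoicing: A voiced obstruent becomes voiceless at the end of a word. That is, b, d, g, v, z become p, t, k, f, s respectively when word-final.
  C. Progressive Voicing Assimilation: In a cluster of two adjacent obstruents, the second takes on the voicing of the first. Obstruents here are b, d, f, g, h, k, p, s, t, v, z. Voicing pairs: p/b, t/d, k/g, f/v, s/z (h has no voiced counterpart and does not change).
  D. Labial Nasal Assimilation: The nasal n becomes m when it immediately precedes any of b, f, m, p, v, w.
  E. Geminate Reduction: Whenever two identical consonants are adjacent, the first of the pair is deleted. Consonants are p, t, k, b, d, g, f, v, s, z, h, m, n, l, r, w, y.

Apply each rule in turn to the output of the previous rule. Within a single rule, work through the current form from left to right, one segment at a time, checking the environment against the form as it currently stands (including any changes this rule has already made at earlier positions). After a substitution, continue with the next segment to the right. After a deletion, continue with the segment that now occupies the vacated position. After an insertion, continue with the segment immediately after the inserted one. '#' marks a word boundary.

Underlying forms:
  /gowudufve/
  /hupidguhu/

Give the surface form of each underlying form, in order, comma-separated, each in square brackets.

[gowdve], [hpidghu]

/gowudufve/:
  A Medial Vowel Deletion: [gowudufve] → [gowdfve]
  B Word-Final Devoicing: no change — [gowdfve]
  C Progressive Voicing Assimilation: [gowdfve] → [gowdvve]
  D Labial Nasal Assimilation: no change — [gowdvve]
  E Geminate Reduction: [gowdvve] → [gowdve]
/hupidguhu/:
  A Medial Vowel Deletion: [hupidguhu] → [hpidghu]
  B Word-Final Devoicing: no change — [hpidghu]
  C Progressive Voicing Assimilation: no change — [hpidghu]
  D Labial Nasal Assimilation: no change — [hpidghu]
  E Geminate Reduction: no change — [hpidghu]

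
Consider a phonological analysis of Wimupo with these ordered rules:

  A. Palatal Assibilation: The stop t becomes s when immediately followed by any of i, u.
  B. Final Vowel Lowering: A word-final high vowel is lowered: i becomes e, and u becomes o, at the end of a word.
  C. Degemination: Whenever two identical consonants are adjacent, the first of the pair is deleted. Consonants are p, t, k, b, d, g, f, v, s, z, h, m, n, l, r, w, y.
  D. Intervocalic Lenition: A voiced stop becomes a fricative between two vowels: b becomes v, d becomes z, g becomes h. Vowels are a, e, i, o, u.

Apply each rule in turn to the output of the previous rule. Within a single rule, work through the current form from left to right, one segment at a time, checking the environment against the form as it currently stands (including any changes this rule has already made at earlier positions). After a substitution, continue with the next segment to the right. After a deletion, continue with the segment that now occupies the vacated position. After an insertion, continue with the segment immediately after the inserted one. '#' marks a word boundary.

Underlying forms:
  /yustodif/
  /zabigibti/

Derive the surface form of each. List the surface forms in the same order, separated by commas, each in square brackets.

[yustozif], [zavihibse]

/yustodif/:
  A Palatal Assibilation: no change — [yustodif]
  B Final Vowel Lowering: no change — [yustodif]
  C Degemination: no change — [yustodif]
  D Intervocalic Lenition: [yustodif] → [yustozif]
/zabigibti/:
  A Palatal Assibilation: [zabigibti] → [zabigibsi]
  B Final Vowel Lowering: [zabigibsi] → [zabigibse]
  C Degemination: no change — [zabigibse]
  D Intervocalic Lenition: [zabigibse] → [zavihibse]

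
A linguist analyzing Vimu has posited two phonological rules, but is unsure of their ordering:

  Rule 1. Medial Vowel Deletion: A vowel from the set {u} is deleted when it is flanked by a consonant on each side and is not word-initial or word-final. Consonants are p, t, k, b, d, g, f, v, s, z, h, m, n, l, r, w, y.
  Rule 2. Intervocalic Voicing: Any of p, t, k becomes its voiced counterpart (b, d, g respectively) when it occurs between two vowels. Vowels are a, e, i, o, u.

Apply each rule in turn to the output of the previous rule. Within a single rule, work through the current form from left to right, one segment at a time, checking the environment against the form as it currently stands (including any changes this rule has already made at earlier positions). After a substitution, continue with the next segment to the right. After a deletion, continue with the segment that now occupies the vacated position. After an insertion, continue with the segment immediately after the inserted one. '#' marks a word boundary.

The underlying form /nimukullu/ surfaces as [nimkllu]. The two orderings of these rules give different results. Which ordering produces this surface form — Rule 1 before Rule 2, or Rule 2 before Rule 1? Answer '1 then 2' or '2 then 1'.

1 then 2

Order 1 then 2:
  1 Medial Vowel Deletion: [nimukullu] → [nimkllu]
  2 Intervocalic Voicing: no change — [nimkllu]
  result: [nimkllu]
Order 2 then 1:
  2 Intervocalic Voicing: [nimukullu] → [nimugullu]
  1 Medial Vowel Deletion: [nimugullu] → [nimgllu]
  result: [nimgllu]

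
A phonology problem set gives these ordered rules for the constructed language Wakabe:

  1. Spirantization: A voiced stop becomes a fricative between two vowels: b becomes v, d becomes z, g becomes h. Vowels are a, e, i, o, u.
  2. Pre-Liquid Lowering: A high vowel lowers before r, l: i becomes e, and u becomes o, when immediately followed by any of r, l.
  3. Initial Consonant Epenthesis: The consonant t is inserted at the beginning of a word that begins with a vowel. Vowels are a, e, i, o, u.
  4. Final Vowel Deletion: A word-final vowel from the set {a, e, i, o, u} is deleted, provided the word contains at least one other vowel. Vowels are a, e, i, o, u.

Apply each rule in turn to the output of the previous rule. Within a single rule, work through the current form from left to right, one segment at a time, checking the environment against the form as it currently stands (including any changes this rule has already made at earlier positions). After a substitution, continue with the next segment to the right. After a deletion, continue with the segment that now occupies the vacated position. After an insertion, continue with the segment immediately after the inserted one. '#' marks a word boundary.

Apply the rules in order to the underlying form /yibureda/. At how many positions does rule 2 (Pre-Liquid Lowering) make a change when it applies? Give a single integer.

1 Spirantization: [yibureda] → [yivureza]
2 Pre-Liquid Lowering: [yivureza] → [yivoreza]
3 Initial Consonant Epenthesis: no change — [yivoreza]
4 Final Vowel Deletion: [yivoreza] → [yivorez]
Rule 2 changed 1 position(s).

1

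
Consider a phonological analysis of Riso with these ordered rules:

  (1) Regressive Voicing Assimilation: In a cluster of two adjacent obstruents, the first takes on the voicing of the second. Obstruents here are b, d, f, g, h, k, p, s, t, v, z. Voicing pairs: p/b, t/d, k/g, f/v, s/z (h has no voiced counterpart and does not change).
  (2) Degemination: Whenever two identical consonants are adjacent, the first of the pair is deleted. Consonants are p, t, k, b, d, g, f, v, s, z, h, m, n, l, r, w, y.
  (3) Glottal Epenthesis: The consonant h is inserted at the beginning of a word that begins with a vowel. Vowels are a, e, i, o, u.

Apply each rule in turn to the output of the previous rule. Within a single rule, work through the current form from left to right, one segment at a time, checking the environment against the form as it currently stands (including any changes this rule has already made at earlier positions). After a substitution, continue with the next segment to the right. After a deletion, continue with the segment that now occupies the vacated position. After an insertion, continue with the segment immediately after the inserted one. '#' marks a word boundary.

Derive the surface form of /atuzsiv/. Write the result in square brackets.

[hatusiv]

(1) Regressive Voicing Assimilation: [atuzsiv] → [atussiv]
(2) Degemination: [atussiv] → [atusiv]
(3) Glottal Epenthesis: [atusiv] → [hatusiv]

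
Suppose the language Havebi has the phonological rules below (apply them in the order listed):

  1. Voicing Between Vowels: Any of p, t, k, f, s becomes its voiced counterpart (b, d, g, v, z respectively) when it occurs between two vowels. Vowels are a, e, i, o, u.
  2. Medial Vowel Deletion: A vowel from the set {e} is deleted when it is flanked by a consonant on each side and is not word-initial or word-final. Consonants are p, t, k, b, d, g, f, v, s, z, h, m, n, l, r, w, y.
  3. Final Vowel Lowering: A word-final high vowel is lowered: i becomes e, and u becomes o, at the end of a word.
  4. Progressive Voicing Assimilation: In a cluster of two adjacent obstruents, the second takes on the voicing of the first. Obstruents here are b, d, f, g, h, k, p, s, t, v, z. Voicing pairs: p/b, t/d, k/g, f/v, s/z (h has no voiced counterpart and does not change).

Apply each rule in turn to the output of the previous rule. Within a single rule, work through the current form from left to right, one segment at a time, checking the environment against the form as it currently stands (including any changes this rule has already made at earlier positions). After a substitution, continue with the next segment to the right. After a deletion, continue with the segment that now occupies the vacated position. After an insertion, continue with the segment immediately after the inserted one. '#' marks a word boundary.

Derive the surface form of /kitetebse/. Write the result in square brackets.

[kiddbze]

1 Voicing Between Vowels: [kitetebse] → [kidedebse]
2 Medial Vowel Deletion: [kidedebse] → [kiddbse]
3 Final Vowel Lowering: no change — [kiddbse]
4 Progressive Voicing Assimilation: [kiddbse] → [kiddbze]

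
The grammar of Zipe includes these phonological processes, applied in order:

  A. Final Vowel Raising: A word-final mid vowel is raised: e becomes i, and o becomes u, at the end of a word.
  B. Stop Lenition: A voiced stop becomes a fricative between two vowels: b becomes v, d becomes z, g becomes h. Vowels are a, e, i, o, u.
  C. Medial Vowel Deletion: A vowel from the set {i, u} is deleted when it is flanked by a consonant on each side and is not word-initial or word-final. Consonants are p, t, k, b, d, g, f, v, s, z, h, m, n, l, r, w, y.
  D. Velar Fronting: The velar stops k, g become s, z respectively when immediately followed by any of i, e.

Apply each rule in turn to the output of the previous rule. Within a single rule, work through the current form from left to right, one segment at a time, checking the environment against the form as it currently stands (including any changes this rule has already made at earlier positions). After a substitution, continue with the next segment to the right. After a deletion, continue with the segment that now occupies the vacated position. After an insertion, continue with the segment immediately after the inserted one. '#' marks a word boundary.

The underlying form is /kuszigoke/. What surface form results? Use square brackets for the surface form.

A Final Vowel Raising: [kuszigoke] → [kuszigoki]
B Stop Lenition: [kuszigoki] → [kuszihoki]
C Medial Vowel Deletion: [kuszihoki] → [kszhoki]
D Velar Fronting: [kszhoki] → [kszhosi]

[kszhosi]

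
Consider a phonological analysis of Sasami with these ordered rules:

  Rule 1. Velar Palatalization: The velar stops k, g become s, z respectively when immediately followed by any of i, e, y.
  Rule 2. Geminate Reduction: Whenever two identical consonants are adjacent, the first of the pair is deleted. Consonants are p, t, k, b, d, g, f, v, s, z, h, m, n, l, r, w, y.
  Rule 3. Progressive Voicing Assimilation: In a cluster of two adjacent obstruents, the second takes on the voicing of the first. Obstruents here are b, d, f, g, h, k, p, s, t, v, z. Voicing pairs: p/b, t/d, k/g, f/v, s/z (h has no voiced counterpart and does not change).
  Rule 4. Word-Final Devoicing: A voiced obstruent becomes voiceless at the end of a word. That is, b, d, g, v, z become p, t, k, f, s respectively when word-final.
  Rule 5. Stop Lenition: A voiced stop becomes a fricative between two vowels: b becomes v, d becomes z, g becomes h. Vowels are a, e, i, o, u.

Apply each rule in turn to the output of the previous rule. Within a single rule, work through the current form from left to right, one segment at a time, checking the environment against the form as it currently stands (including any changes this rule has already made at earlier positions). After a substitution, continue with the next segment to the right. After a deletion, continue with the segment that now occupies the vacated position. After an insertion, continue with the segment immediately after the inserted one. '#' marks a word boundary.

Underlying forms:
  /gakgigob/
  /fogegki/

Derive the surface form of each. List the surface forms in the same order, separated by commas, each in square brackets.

/gakgigob/:
  Rule 1 Velar Palatalization: [gakgigob] → [gakzigob]
  Rule 2 Geminate Reduction: no change — [gakzigob]
  Rule 3 Progressive Voicing Assimilation: [gakzigob] → [gaksigob]
  Rule 4 Word-Final Devoicing: [gaksigob] → [gaksigop]
  Rule 5 Stop Lenition: [gaksigop] → [gaksihop]
/fogegki/:
  Rule 1 Velar Palatalization: [fogegki] → [fozegsi]
  Rule 2 Geminate Reduction: no change — [fozegsi]
  Rule 3 Progressive Voicing Assimilation: [fozegsi] → [fozegzi]
  Rule 4 Word-Final Devoicing: no change — [fozegzi]
  Rule 5 Stop Lenition: no change — [fozegzi]

[gaksihop], [fozegzi]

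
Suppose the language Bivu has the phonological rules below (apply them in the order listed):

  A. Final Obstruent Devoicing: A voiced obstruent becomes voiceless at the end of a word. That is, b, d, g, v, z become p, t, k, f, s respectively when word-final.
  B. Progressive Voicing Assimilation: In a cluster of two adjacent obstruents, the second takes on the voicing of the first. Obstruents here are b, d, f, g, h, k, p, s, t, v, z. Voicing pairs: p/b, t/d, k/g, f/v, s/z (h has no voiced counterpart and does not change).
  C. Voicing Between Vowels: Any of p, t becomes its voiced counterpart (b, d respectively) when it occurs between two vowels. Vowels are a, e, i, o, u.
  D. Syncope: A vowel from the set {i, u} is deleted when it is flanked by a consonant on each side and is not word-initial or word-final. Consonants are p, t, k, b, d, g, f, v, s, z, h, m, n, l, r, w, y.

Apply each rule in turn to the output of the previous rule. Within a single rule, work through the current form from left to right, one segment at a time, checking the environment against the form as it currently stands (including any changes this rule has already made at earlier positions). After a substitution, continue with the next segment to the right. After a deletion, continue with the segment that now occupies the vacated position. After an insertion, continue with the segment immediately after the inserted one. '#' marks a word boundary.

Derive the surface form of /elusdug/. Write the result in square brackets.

A Final Obstruent Devoicing: [elusdug] → [elusduk]
B Progressive Voicing Assimilation: [elusduk] → [elustuk]
C Voicing Between Vowels: no change — [elustuk]
D Syncope: [elustuk] → [elstk]

[elstk]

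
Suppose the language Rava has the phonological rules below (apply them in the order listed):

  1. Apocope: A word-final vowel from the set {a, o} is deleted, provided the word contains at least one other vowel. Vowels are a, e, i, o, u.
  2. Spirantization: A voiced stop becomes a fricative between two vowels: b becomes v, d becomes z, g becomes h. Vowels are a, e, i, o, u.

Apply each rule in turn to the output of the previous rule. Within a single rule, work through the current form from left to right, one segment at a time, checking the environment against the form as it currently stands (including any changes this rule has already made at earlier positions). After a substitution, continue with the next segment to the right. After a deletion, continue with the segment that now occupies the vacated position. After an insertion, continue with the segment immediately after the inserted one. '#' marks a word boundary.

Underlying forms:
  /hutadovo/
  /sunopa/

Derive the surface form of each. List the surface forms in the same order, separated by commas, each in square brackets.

[hutazov], [sunop]

/hutadovo/:
  1 Apocope: [hutadovo] → [hutadov]
  2 Spirantization: [hutadov] → [hutazov]
/sunopa/:
  1 Apocope: [sunopa] → [sunop]
  2 Spirantization: no change — [sunop]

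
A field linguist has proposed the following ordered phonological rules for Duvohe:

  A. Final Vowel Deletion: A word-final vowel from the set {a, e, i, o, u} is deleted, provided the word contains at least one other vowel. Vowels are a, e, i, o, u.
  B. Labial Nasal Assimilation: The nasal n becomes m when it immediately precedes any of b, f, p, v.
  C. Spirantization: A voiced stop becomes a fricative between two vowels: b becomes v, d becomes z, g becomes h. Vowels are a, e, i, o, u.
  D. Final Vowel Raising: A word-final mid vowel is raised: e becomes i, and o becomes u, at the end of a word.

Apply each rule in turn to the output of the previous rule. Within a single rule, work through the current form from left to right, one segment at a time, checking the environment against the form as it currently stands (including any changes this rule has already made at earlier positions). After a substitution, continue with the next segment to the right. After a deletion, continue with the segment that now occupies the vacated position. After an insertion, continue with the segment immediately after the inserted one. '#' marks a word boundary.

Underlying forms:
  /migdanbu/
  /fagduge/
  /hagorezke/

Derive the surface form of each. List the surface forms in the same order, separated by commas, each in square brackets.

[migdamb], [fagdug], [hahorezk]

/migdanbu/:
  A Final Vowel Deletion: [migdanbu] → [migdanb]
  B Labial Nasal Assimilation: [migdanb] → [migdamb]
  C Spirantization: no change — [migdamb]
  D Final Vowel Raising: no change — [migdamb]
/fagduge/:
  A Final Vowel Deletion: [fagduge] → [fagdug]
  B Labial Nasal Assimilation: no change — [fagdug]
  C Spirantization: no change — [fagdug]
  D Final Vowel Raising: no change — [fagdug]
/hagorezke/:
  A Final Vowel Deletion: [hagorezke] → [hagorezk]
  B Labial Nasal Assimilation: no change — [hagorezk]
  C Spirantization: [hagorezk] → [hahorezk]
  D Final Vowel Raising: no change — [hahorezk]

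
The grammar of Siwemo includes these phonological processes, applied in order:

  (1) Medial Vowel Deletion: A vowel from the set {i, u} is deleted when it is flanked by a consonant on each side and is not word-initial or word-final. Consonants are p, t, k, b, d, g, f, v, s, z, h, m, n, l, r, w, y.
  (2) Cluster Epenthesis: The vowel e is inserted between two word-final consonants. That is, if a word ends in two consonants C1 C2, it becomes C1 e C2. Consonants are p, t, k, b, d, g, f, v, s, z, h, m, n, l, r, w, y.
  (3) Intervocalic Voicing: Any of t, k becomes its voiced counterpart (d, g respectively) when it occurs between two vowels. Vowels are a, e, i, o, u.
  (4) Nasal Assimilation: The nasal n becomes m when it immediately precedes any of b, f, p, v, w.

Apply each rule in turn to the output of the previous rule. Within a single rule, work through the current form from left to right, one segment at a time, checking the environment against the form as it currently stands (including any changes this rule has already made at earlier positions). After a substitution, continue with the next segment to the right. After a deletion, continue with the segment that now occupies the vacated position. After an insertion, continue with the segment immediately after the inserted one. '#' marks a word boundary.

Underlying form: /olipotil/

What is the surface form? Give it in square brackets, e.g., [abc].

[olpodel]

(1) Medial Vowel Deletion: [olipotil] → [olpotl]
(2) Cluster Epenthesis: [olpotl] → [olpotel]
(3) Intervocalic Voicing: [olpotel] → [olpodel]
(4) Nasal Assimilation: no change — [olpodel]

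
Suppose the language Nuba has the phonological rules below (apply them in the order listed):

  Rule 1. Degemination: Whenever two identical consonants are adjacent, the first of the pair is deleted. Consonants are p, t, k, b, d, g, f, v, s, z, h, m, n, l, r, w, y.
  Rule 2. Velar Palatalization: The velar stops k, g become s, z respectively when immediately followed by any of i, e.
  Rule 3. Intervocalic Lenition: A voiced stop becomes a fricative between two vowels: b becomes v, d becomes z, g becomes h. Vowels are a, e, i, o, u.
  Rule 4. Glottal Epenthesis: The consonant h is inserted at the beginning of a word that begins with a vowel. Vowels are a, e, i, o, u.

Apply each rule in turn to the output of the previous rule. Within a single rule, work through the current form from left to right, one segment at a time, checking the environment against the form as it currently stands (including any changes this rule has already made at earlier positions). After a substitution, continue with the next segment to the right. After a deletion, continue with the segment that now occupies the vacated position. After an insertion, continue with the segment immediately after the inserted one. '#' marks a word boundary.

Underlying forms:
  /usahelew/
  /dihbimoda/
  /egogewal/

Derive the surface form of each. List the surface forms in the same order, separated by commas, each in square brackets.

[husahelew], [dihbimoza], [hehozewal]

/usahelew/:
  Rule 1 Degemination: no change — [usahelew]
  Rule 2 Velar Palatalization: no change — [usahelew]
  Rule 3 Intervocalic Lenition: no change — [usahelew]
  Rule 4 Glottal Epenthesis: [usahelew] → [husahelew]
/dihbimoda/:
  Rule 1 Degemination: no change — [dihbimoda]
  Rule 2 Velar Palatalization: no change — [dihbimoda]
  Rule 3 Intervocalic Lenition: [dihbimoda] → [dihbimoza]
  Rule 4 Glottal Epenthesis: no change — [dihbimoza]
/egogewal/:
  Rule 1 Degemination: no change — [egogewal]
  Rule 2 Velar Palatalization: [egogewal] → [egozewal]
  Rule 3 Intervocalic Lenition: [egozewal] → [ehozewal]
  Rule 4 Glottal Epenthesis: [ehozewal] → [hehozewal]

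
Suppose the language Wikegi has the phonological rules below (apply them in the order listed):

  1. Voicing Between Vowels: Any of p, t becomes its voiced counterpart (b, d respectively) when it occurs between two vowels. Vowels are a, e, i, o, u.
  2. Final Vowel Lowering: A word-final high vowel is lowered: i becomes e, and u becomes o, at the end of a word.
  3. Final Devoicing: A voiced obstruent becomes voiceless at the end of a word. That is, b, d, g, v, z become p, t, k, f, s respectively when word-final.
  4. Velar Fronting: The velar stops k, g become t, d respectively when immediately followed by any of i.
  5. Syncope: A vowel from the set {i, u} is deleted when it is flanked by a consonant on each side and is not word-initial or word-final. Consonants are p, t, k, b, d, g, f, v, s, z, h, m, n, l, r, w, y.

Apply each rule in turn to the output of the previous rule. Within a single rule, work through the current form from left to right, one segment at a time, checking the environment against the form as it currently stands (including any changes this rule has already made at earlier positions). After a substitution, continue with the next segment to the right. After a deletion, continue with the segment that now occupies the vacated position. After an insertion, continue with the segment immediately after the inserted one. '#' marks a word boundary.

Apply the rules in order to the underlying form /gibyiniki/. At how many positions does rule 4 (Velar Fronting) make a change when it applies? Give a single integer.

1

1 Voicing Between Vowels: no change — [gibyiniki]
2 Final Vowel Lowering: [gibyiniki] → [gibyinike]
3 Final Devoicing: no change — [gibyinike]
4 Velar Fronting: [gibyinike] → [dibyinike]
5 Syncope: [dibyinike] → [dbynke]
Rule 4 changed 1 position(s).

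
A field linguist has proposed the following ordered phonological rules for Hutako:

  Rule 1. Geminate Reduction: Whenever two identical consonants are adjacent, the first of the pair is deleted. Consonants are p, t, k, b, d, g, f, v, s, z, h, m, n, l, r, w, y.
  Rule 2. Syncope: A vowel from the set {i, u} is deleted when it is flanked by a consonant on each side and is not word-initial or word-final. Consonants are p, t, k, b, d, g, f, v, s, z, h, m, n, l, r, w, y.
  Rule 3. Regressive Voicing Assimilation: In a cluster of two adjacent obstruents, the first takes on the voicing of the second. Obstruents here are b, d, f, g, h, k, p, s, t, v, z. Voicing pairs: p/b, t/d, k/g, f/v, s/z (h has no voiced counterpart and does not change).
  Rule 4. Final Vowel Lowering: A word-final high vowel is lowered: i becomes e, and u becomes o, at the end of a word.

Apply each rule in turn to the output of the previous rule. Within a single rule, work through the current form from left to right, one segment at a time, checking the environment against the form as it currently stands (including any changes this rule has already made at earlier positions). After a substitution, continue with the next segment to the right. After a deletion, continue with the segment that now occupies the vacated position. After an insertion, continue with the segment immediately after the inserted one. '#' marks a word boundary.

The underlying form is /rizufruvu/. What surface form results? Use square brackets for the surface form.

Rule 1 Geminate Reduction: no change — [rizufruvu]
Rule 2 Syncope: [rizufruvu] → [rzfrvu]
Rule 3 Regressive Voicing Assimilation: [rzfrvu] → [rsfrvu]
Rule 4 Final Vowel Lowering: [rsfrvu] → [rsfrvo]

[rsfrvo]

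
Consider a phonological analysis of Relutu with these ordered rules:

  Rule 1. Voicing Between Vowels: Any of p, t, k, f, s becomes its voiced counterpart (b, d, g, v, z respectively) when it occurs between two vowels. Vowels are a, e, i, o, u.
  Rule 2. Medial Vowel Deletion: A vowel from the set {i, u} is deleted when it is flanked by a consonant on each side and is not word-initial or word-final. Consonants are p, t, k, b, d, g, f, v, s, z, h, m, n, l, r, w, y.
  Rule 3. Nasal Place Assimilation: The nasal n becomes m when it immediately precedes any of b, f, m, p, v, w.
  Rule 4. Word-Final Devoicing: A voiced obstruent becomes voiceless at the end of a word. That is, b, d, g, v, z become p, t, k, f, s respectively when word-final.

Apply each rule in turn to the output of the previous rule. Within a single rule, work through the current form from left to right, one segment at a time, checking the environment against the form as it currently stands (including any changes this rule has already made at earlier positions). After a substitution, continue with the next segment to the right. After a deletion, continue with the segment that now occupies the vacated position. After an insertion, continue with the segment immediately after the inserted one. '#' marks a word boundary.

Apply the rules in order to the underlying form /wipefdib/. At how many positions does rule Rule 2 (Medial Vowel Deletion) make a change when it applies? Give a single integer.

2

Rule 1 Voicing Between Vowels: [wipefdib] → [wibefdib]
Rule 2 Medial Vowel Deletion: [wibefdib] → [wbefdb]
Rule 3 Nasal Place Assimilation: no change — [wbefdb]
Rule 4 Word-Final Devoicing: [wbefdb] → [wbefdp]
Rule Rule 2 changed 2 position(s).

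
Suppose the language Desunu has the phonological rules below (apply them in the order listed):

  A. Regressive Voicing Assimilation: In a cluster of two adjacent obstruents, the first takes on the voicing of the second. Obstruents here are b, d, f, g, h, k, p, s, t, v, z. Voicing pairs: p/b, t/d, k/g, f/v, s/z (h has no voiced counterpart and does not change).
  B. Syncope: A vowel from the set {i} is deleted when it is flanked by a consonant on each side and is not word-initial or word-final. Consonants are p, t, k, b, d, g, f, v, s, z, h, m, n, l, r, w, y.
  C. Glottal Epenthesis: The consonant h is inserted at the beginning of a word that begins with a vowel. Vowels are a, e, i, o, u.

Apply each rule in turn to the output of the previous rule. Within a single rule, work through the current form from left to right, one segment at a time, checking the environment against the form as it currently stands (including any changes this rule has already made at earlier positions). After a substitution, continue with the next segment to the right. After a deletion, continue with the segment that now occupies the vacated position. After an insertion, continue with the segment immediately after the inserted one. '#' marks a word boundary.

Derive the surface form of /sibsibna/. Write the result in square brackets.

[spsbna]

A Regressive Voicing Assimilation: [sibsibna] → [sipsibna]
B Syncope: [sipsibna] → [spsbna]
C Glottal Epenthesis: no change — [spsbna]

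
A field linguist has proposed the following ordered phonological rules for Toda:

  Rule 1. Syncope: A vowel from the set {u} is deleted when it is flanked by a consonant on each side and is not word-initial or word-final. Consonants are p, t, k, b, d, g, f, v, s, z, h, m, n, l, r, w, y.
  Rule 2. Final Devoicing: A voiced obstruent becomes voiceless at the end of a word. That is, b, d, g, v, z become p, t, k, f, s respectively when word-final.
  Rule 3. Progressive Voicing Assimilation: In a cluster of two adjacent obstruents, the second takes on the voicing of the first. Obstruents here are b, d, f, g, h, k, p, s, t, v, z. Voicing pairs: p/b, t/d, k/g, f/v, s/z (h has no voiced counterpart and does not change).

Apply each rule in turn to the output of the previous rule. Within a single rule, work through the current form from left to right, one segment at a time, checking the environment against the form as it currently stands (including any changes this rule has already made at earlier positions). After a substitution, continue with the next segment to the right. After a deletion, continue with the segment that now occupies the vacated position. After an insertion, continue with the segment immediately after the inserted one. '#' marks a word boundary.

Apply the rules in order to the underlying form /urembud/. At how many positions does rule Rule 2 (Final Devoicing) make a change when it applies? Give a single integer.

Rule 1 Syncope: [urembud] → [urembd]
Rule 2 Final Devoicing: [urembd] → [urembt]
Rule 3 Progressive Voicing Assimilation: [urembt] → [urembd]
Rule Rule 2 changed 1 position(s).

1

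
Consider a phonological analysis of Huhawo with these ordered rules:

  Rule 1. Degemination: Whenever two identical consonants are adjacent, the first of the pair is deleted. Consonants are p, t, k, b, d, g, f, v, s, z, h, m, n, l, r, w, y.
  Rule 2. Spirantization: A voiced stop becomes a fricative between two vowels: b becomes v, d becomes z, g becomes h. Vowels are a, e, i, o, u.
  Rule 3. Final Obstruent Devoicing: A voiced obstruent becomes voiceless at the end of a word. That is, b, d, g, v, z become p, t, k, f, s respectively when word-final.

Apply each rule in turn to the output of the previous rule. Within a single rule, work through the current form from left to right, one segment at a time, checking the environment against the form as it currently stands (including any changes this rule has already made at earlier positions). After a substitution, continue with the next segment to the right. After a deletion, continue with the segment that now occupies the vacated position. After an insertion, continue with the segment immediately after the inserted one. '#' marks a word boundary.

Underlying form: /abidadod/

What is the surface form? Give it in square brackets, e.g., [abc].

Rule 1 Degemination: no change — [abidadod]
Rule 2 Spirantization: [abidadod] → [avizazod]
Rule 3 Final Obstruent Devoicing: [avizazod] → [avizazot]

[avizazot]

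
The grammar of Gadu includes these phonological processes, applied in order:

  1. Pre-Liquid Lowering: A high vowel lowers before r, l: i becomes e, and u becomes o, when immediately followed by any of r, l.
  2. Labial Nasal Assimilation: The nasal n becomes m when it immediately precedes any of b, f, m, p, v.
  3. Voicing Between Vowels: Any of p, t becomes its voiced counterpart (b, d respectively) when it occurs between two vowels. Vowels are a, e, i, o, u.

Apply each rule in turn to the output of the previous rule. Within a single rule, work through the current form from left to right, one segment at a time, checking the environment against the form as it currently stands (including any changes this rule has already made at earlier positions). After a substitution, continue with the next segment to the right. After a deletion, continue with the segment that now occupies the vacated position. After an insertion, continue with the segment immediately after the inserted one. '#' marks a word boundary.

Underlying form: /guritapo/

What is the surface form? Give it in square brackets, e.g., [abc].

1 Pre-Liquid Lowering: [guritapo] → [goritapo]
2 Labial Nasal Assimilation: no change — [goritapo]
3 Voicing Between Vowels: [goritapo] → [goridabo]

[goridabo]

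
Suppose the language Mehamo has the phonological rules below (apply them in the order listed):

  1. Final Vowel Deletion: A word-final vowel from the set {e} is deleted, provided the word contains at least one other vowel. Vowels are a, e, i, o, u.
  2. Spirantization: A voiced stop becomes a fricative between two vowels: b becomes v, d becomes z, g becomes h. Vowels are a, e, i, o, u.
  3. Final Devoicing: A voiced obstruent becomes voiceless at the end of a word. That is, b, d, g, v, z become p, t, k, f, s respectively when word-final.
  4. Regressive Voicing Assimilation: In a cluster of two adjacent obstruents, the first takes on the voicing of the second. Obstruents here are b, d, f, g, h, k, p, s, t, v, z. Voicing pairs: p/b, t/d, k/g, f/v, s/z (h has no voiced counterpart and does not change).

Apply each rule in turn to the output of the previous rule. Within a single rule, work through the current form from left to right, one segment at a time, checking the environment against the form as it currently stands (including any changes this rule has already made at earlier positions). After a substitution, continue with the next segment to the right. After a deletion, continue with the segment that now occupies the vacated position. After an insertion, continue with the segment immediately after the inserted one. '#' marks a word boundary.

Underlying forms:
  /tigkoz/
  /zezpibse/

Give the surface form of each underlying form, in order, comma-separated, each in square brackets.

/tigkoz/:
  1 Final Vowel Deletion: no change — [tigkoz]
  2 Spirantization: no change — [tigkoz]
  3 Final Devoicing: [tigkoz] → [tigkos]
  4 Regressive Voicing Assimilation: [tigkos] → [tikkos]
/zezpibse/:
  1 Final Vowel Deletion: [zezpibse] → [zezpibs]
  2 Spirantization: no change — [zezpibs]
  3 Final Devoicing: no change — [zezpibs]
  4 Regressive Voicing Assimilation: [zezpibs] → [zespips]

[tikkos], [zespips]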